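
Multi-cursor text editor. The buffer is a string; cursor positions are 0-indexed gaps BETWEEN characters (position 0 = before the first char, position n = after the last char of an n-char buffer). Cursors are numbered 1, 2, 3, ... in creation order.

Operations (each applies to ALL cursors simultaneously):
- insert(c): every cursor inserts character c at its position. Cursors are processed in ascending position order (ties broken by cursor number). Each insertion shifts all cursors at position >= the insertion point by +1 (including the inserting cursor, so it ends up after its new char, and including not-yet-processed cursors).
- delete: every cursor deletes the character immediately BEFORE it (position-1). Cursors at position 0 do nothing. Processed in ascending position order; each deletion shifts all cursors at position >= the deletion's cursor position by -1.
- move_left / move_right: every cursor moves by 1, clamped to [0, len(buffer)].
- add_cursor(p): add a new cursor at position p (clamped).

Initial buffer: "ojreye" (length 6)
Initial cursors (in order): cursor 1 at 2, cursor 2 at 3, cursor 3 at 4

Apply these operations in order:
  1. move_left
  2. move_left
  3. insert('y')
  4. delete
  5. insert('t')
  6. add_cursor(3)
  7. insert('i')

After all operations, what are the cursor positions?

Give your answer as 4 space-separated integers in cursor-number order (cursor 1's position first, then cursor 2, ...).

After op 1 (move_left): buffer="ojreye" (len 6), cursors c1@1 c2@2 c3@3, authorship ......
After op 2 (move_left): buffer="ojreye" (len 6), cursors c1@0 c2@1 c3@2, authorship ......
After op 3 (insert('y')): buffer="yoyjyreye" (len 9), cursors c1@1 c2@3 c3@5, authorship 1.2.3....
After op 4 (delete): buffer="ojreye" (len 6), cursors c1@0 c2@1 c3@2, authorship ......
After op 5 (insert('t')): buffer="totjtreye" (len 9), cursors c1@1 c2@3 c3@5, authorship 1.2.3....
After op 6 (add_cursor(3)): buffer="totjtreye" (len 9), cursors c1@1 c2@3 c4@3 c3@5, authorship 1.2.3....
After op 7 (insert('i')): buffer="tiotiijtireye" (len 13), cursors c1@2 c2@6 c4@6 c3@9, authorship 11.224.33....

Answer: 2 6 9 6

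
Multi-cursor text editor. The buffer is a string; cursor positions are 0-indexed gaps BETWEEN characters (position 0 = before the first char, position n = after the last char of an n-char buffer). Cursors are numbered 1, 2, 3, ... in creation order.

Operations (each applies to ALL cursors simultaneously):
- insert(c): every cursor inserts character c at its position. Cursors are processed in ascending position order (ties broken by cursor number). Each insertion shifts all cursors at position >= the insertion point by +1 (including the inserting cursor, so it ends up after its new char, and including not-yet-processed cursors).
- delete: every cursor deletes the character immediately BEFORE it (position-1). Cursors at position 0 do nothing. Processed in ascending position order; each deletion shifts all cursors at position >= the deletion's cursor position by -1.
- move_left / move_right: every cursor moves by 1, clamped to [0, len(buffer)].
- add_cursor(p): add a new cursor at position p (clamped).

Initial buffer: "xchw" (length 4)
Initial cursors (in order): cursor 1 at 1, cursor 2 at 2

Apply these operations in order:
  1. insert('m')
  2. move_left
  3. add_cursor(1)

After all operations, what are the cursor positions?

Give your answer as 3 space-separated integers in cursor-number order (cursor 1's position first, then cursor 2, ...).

After op 1 (insert('m')): buffer="xmcmhw" (len 6), cursors c1@2 c2@4, authorship .1.2..
After op 2 (move_left): buffer="xmcmhw" (len 6), cursors c1@1 c2@3, authorship .1.2..
After op 3 (add_cursor(1)): buffer="xmcmhw" (len 6), cursors c1@1 c3@1 c2@3, authorship .1.2..

Answer: 1 3 1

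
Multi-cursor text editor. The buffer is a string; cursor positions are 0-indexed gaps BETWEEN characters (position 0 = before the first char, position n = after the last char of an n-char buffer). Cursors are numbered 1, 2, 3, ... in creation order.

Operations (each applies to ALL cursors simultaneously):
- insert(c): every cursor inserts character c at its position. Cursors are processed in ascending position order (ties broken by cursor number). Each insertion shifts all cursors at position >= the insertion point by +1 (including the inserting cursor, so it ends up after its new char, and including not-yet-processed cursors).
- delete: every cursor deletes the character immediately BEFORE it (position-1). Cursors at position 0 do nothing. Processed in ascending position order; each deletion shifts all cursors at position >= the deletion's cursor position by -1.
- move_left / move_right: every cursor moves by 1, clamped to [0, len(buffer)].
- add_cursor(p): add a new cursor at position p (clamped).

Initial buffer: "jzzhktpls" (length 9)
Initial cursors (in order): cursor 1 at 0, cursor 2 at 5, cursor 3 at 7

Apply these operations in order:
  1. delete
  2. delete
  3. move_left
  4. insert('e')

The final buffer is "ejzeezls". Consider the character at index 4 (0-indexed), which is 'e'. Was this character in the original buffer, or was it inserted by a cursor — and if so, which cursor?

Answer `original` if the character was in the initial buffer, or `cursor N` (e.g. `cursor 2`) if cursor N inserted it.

Answer: cursor 3

Derivation:
After op 1 (delete): buffer="jzzhtls" (len 7), cursors c1@0 c2@4 c3@5, authorship .......
After op 2 (delete): buffer="jzzls" (len 5), cursors c1@0 c2@3 c3@3, authorship .....
After op 3 (move_left): buffer="jzzls" (len 5), cursors c1@0 c2@2 c3@2, authorship .....
After op 4 (insert('e')): buffer="ejzeezls" (len 8), cursors c1@1 c2@5 c3@5, authorship 1..23...
Authorship (.=original, N=cursor N): 1 . . 2 3 . . .
Index 4: author = 3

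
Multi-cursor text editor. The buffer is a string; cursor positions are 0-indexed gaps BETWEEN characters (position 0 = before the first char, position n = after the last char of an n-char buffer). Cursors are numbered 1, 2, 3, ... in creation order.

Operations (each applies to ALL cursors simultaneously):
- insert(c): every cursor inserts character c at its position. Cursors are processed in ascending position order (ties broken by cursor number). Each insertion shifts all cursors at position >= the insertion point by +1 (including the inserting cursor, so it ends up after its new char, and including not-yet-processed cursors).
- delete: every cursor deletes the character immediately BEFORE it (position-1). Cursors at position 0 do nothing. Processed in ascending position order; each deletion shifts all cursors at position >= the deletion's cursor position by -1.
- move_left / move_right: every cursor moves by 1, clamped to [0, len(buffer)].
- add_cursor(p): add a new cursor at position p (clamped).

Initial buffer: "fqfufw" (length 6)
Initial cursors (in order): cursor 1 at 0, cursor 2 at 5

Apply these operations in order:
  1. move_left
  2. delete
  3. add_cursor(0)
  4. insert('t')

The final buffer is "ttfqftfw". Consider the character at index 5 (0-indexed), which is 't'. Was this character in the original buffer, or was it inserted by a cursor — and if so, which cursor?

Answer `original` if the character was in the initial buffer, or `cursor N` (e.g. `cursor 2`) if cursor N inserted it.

After op 1 (move_left): buffer="fqfufw" (len 6), cursors c1@0 c2@4, authorship ......
After op 2 (delete): buffer="fqffw" (len 5), cursors c1@0 c2@3, authorship .....
After op 3 (add_cursor(0)): buffer="fqffw" (len 5), cursors c1@0 c3@0 c2@3, authorship .....
After op 4 (insert('t')): buffer="ttfqftfw" (len 8), cursors c1@2 c3@2 c2@6, authorship 13...2..
Authorship (.=original, N=cursor N): 1 3 . . . 2 . .
Index 5: author = 2

Answer: cursor 2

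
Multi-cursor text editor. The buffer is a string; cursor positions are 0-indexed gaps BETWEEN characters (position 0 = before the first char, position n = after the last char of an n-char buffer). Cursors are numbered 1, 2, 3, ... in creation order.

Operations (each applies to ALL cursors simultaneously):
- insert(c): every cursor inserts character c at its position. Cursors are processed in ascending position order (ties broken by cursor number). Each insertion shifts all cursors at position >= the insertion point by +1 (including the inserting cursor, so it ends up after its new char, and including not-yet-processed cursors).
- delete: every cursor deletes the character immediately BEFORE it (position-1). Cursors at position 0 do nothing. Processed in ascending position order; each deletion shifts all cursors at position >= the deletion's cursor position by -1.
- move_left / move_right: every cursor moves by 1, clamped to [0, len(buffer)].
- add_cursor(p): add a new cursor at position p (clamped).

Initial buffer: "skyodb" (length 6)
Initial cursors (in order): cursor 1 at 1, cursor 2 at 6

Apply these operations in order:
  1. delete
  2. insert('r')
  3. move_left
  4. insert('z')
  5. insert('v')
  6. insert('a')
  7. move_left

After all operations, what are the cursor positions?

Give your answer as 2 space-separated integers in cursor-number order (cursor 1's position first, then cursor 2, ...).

Answer: 2 10

Derivation:
After op 1 (delete): buffer="kyod" (len 4), cursors c1@0 c2@4, authorship ....
After op 2 (insert('r')): buffer="rkyodr" (len 6), cursors c1@1 c2@6, authorship 1....2
After op 3 (move_left): buffer="rkyodr" (len 6), cursors c1@0 c2@5, authorship 1....2
After op 4 (insert('z')): buffer="zrkyodzr" (len 8), cursors c1@1 c2@7, authorship 11....22
After op 5 (insert('v')): buffer="zvrkyodzvr" (len 10), cursors c1@2 c2@9, authorship 111....222
After op 6 (insert('a')): buffer="zvarkyodzvar" (len 12), cursors c1@3 c2@11, authorship 1111....2222
After op 7 (move_left): buffer="zvarkyodzvar" (len 12), cursors c1@2 c2@10, authorship 1111....2222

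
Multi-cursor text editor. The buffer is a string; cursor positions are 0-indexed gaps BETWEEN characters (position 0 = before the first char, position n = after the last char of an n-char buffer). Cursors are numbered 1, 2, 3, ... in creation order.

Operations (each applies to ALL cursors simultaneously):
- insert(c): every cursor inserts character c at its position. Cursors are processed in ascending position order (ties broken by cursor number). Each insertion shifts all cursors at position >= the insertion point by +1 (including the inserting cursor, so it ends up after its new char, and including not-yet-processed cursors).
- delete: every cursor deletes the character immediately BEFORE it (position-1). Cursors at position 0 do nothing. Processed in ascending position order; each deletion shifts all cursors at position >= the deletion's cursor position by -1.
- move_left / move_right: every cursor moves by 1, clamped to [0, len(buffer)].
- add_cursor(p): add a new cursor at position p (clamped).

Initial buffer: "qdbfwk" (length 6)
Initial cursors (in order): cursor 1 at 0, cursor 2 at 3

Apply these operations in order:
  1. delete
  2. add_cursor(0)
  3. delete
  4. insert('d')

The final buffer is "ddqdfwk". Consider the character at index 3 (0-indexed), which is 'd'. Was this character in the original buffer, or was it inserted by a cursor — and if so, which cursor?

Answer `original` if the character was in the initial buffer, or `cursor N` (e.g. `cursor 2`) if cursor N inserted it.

After op 1 (delete): buffer="qdfwk" (len 5), cursors c1@0 c2@2, authorship .....
After op 2 (add_cursor(0)): buffer="qdfwk" (len 5), cursors c1@0 c3@0 c2@2, authorship .....
After op 3 (delete): buffer="qfwk" (len 4), cursors c1@0 c3@0 c2@1, authorship ....
After op 4 (insert('d')): buffer="ddqdfwk" (len 7), cursors c1@2 c3@2 c2@4, authorship 13.2...
Authorship (.=original, N=cursor N): 1 3 . 2 . . .
Index 3: author = 2

Answer: cursor 2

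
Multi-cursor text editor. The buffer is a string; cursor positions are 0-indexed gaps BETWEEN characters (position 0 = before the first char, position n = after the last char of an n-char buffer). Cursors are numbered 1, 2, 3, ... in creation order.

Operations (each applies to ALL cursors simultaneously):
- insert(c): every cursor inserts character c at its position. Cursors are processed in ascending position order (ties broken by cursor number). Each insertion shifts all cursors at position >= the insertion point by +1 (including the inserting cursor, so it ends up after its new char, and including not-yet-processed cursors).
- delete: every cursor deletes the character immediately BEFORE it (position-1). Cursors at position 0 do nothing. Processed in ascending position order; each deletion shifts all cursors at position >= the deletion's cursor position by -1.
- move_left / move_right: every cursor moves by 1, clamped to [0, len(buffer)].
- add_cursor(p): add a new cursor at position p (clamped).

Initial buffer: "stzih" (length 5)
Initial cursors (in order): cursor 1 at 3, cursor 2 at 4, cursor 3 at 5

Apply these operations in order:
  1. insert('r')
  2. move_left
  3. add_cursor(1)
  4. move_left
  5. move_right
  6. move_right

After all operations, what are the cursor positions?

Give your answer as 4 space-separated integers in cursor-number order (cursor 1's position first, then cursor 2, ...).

After op 1 (insert('r')): buffer="stzrirhr" (len 8), cursors c1@4 c2@6 c3@8, authorship ...1.2.3
After op 2 (move_left): buffer="stzrirhr" (len 8), cursors c1@3 c2@5 c3@7, authorship ...1.2.3
After op 3 (add_cursor(1)): buffer="stzrirhr" (len 8), cursors c4@1 c1@3 c2@5 c3@7, authorship ...1.2.3
After op 4 (move_left): buffer="stzrirhr" (len 8), cursors c4@0 c1@2 c2@4 c3@6, authorship ...1.2.3
After op 5 (move_right): buffer="stzrirhr" (len 8), cursors c4@1 c1@3 c2@5 c3@7, authorship ...1.2.3
After op 6 (move_right): buffer="stzrirhr" (len 8), cursors c4@2 c1@4 c2@6 c3@8, authorship ...1.2.3

Answer: 4 6 8 2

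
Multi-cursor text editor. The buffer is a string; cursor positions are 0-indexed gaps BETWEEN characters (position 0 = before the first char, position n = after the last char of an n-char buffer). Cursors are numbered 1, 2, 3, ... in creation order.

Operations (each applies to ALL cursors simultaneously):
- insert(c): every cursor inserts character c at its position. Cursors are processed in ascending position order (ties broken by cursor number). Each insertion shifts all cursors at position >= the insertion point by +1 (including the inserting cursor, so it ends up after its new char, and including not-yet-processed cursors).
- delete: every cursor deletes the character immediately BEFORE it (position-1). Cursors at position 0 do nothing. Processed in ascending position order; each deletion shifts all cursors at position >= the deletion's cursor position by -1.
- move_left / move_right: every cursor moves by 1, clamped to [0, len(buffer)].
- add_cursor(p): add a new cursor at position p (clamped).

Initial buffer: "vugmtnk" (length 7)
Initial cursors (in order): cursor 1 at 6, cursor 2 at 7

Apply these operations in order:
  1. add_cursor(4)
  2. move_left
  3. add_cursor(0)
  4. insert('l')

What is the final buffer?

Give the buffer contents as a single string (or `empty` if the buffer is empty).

After op 1 (add_cursor(4)): buffer="vugmtnk" (len 7), cursors c3@4 c1@6 c2@7, authorship .......
After op 2 (move_left): buffer="vugmtnk" (len 7), cursors c3@3 c1@5 c2@6, authorship .......
After op 3 (add_cursor(0)): buffer="vugmtnk" (len 7), cursors c4@0 c3@3 c1@5 c2@6, authorship .......
After op 4 (insert('l')): buffer="lvuglmtlnlk" (len 11), cursors c4@1 c3@5 c1@8 c2@10, authorship 4...3..1.2.

Answer: lvuglmtlnlk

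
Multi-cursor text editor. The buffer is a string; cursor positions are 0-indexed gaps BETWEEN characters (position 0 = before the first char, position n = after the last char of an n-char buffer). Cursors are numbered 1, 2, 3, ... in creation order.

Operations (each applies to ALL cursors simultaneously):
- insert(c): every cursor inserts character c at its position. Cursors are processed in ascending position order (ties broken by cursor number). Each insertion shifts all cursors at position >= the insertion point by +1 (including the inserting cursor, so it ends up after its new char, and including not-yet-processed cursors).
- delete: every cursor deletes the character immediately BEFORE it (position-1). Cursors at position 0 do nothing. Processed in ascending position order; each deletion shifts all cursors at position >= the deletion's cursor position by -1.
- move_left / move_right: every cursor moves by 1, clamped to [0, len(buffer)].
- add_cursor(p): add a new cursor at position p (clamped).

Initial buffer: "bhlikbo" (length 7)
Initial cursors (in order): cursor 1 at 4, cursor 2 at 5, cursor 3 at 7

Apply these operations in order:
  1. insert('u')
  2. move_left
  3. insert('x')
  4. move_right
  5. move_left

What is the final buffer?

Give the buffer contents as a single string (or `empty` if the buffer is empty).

Answer: bhlixukxuboxu

Derivation:
After op 1 (insert('u')): buffer="bhliukubou" (len 10), cursors c1@5 c2@7 c3@10, authorship ....1.2..3
After op 2 (move_left): buffer="bhliukubou" (len 10), cursors c1@4 c2@6 c3@9, authorship ....1.2..3
After op 3 (insert('x')): buffer="bhlixukxuboxu" (len 13), cursors c1@5 c2@8 c3@12, authorship ....11.22..33
After op 4 (move_right): buffer="bhlixukxuboxu" (len 13), cursors c1@6 c2@9 c3@13, authorship ....11.22..33
After op 5 (move_left): buffer="bhlixukxuboxu" (len 13), cursors c1@5 c2@8 c3@12, authorship ....11.22..33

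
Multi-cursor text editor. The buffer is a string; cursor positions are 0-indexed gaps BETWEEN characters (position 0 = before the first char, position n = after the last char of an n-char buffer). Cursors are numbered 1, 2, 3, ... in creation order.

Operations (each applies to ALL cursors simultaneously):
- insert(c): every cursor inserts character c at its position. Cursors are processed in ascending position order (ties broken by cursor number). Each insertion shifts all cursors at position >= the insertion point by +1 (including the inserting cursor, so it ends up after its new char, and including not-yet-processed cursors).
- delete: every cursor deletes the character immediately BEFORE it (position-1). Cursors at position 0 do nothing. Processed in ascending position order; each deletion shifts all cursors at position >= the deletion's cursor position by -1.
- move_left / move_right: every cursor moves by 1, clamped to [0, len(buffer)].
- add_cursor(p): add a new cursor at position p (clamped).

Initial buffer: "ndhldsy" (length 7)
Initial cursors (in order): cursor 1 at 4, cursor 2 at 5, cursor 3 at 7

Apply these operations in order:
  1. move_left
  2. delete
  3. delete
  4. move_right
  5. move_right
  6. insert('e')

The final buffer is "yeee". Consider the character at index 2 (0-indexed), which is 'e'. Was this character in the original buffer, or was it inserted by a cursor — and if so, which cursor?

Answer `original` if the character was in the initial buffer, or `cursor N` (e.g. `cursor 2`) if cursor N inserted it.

After op 1 (move_left): buffer="ndhldsy" (len 7), cursors c1@3 c2@4 c3@6, authorship .......
After op 2 (delete): buffer="nddy" (len 4), cursors c1@2 c2@2 c3@3, authorship ....
After op 3 (delete): buffer="y" (len 1), cursors c1@0 c2@0 c3@0, authorship .
After op 4 (move_right): buffer="y" (len 1), cursors c1@1 c2@1 c3@1, authorship .
After op 5 (move_right): buffer="y" (len 1), cursors c1@1 c2@1 c3@1, authorship .
After op 6 (insert('e')): buffer="yeee" (len 4), cursors c1@4 c2@4 c3@4, authorship .123
Authorship (.=original, N=cursor N): . 1 2 3
Index 2: author = 2

Answer: cursor 2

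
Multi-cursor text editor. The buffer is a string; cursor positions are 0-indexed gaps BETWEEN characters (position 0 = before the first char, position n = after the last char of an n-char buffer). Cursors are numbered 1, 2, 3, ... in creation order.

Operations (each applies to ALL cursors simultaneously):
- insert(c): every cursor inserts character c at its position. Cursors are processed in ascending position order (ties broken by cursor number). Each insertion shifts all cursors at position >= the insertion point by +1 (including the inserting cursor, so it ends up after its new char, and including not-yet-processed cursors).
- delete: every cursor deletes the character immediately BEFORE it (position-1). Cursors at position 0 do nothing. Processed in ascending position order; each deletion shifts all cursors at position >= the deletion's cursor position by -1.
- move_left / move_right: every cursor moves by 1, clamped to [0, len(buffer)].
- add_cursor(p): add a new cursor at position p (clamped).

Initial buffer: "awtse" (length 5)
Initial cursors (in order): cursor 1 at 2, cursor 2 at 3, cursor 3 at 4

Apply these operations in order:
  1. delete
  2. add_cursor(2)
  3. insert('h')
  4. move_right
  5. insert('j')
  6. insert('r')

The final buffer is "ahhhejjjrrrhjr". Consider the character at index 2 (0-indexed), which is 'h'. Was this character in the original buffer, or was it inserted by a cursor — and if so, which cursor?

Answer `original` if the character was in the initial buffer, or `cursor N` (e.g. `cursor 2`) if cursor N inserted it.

Answer: cursor 2

Derivation:
After op 1 (delete): buffer="ae" (len 2), cursors c1@1 c2@1 c3@1, authorship ..
After op 2 (add_cursor(2)): buffer="ae" (len 2), cursors c1@1 c2@1 c3@1 c4@2, authorship ..
After op 3 (insert('h')): buffer="ahhheh" (len 6), cursors c1@4 c2@4 c3@4 c4@6, authorship .123.4
After op 4 (move_right): buffer="ahhheh" (len 6), cursors c1@5 c2@5 c3@5 c4@6, authorship .123.4
After op 5 (insert('j')): buffer="ahhhejjjhj" (len 10), cursors c1@8 c2@8 c3@8 c4@10, authorship .123.12344
After op 6 (insert('r')): buffer="ahhhejjjrrrhjr" (len 14), cursors c1@11 c2@11 c3@11 c4@14, authorship .123.123123444
Authorship (.=original, N=cursor N): . 1 2 3 . 1 2 3 1 2 3 4 4 4
Index 2: author = 2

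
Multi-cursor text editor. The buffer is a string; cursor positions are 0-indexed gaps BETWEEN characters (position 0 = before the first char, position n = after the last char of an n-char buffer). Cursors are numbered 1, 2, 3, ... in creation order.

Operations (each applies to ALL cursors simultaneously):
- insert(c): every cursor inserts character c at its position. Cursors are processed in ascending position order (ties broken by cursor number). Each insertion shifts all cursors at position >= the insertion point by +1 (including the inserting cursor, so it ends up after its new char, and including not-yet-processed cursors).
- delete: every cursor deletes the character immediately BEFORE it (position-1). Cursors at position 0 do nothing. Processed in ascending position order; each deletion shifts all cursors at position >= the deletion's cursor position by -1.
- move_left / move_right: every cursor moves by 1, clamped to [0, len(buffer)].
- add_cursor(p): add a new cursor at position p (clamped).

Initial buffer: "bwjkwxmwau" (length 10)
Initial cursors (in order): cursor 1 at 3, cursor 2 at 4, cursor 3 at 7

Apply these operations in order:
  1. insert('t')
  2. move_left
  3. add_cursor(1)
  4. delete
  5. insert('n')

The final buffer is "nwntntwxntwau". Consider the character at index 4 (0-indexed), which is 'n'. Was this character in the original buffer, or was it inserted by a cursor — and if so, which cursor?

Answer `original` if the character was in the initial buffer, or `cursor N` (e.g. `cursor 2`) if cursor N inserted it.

After op 1 (insert('t')): buffer="bwjtktwxmtwau" (len 13), cursors c1@4 c2@6 c3@10, authorship ...1.2...3...
After op 2 (move_left): buffer="bwjtktwxmtwau" (len 13), cursors c1@3 c2@5 c3@9, authorship ...1.2...3...
After op 3 (add_cursor(1)): buffer="bwjtktwxmtwau" (len 13), cursors c4@1 c1@3 c2@5 c3@9, authorship ...1.2...3...
After op 4 (delete): buffer="wttwxtwau" (len 9), cursors c4@0 c1@1 c2@2 c3@5, authorship .12..3...
After op 5 (insert('n')): buffer="nwntntwxntwau" (len 13), cursors c4@1 c1@3 c2@5 c3@9, authorship 4.1122..33...
Authorship (.=original, N=cursor N): 4 . 1 1 2 2 . . 3 3 . . .
Index 4: author = 2

Answer: cursor 2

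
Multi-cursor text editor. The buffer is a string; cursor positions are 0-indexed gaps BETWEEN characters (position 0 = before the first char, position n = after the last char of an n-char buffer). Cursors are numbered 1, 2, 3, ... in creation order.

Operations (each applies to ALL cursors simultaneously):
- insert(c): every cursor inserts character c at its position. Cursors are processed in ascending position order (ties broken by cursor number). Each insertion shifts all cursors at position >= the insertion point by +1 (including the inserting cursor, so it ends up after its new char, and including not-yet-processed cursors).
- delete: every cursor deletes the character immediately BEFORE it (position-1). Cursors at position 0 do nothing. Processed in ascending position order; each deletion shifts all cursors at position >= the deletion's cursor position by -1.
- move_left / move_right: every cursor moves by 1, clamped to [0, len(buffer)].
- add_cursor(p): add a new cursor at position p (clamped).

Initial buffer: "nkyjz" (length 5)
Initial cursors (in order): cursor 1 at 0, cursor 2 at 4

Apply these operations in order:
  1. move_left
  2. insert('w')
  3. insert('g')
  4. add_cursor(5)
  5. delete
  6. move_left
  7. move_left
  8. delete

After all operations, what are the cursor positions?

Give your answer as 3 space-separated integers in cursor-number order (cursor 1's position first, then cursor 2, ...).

Answer: 0 0 0

Derivation:
After op 1 (move_left): buffer="nkyjz" (len 5), cursors c1@0 c2@3, authorship .....
After op 2 (insert('w')): buffer="wnkywjz" (len 7), cursors c1@1 c2@5, authorship 1...2..
After op 3 (insert('g')): buffer="wgnkywgjz" (len 9), cursors c1@2 c2@7, authorship 11...22..
After op 4 (add_cursor(5)): buffer="wgnkywgjz" (len 9), cursors c1@2 c3@5 c2@7, authorship 11...22..
After op 5 (delete): buffer="wnkwjz" (len 6), cursors c1@1 c3@3 c2@4, authorship 1..2..
After op 6 (move_left): buffer="wnkwjz" (len 6), cursors c1@0 c3@2 c2@3, authorship 1..2..
After op 7 (move_left): buffer="wnkwjz" (len 6), cursors c1@0 c3@1 c2@2, authorship 1..2..
After op 8 (delete): buffer="kwjz" (len 4), cursors c1@0 c2@0 c3@0, authorship .2..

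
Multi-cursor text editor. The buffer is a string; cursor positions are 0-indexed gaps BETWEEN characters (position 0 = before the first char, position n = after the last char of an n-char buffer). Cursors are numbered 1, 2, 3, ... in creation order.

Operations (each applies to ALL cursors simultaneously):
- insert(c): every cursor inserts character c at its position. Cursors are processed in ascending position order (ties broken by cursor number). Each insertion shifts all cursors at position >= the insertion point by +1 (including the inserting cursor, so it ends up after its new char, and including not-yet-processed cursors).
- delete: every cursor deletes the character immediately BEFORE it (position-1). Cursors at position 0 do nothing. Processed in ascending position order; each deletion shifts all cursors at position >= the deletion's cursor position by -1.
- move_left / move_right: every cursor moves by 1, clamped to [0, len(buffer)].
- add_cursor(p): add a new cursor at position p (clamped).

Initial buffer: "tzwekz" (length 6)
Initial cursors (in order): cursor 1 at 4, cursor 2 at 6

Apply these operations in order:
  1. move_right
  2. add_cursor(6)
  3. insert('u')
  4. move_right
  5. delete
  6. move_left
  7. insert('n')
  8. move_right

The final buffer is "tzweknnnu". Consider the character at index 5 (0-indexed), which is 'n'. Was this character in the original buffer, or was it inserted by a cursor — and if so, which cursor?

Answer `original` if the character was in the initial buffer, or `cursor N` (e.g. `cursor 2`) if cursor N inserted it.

After op 1 (move_right): buffer="tzwekz" (len 6), cursors c1@5 c2@6, authorship ......
After op 2 (add_cursor(6)): buffer="tzwekz" (len 6), cursors c1@5 c2@6 c3@6, authorship ......
After op 3 (insert('u')): buffer="tzwekuzuu" (len 9), cursors c1@6 c2@9 c3@9, authorship .....1.23
After op 4 (move_right): buffer="tzwekuzuu" (len 9), cursors c1@7 c2@9 c3@9, authorship .....1.23
After op 5 (delete): buffer="tzweku" (len 6), cursors c1@6 c2@6 c3@6, authorship .....1
After op 6 (move_left): buffer="tzweku" (len 6), cursors c1@5 c2@5 c3@5, authorship .....1
After op 7 (insert('n')): buffer="tzweknnnu" (len 9), cursors c1@8 c2@8 c3@8, authorship .....1231
After op 8 (move_right): buffer="tzweknnnu" (len 9), cursors c1@9 c2@9 c3@9, authorship .....1231
Authorship (.=original, N=cursor N): . . . . . 1 2 3 1
Index 5: author = 1

Answer: cursor 1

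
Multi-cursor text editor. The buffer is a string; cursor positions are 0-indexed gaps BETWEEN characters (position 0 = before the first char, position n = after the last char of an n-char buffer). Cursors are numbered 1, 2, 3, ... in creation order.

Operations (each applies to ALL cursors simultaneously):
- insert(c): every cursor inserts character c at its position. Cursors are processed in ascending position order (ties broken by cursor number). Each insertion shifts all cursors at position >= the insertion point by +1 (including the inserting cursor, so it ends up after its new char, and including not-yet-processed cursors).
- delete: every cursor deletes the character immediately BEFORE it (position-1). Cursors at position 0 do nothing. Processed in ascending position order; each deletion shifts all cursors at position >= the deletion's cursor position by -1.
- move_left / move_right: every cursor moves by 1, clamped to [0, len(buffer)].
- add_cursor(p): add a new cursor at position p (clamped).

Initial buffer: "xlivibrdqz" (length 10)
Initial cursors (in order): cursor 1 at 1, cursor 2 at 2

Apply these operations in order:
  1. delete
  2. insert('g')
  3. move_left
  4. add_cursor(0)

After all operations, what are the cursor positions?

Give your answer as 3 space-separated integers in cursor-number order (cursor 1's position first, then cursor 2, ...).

After op 1 (delete): buffer="ivibrdqz" (len 8), cursors c1@0 c2@0, authorship ........
After op 2 (insert('g')): buffer="ggivibrdqz" (len 10), cursors c1@2 c2@2, authorship 12........
After op 3 (move_left): buffer="ggivibrdqz" (len 10), cursors c1@1 c2@1, authorship 12........
After op 4 (add_cursor(0)): buffer="ggivibrdqz" (len 10), cursors c3@0 c1@1 c2@1, authorship 12........

Answer: 1 1 0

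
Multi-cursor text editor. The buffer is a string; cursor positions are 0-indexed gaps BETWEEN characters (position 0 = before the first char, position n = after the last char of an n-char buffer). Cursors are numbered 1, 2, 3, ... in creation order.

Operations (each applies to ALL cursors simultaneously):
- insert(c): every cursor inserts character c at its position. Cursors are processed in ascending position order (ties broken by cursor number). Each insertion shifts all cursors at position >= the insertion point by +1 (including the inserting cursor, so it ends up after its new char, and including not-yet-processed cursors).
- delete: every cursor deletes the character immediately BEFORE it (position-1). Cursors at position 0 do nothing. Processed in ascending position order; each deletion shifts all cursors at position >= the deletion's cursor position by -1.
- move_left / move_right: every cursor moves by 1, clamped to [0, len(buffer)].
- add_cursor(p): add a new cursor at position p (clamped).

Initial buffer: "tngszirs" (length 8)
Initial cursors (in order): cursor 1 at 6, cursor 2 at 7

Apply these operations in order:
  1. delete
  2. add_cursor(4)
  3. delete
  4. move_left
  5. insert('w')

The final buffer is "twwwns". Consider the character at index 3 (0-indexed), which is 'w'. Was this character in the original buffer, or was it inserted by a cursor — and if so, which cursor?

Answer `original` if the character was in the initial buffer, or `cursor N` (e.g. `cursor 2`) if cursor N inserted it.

After op 1 (delete): buffer="tngszs" (len 6), cursors c1@5 c2@5, authorship ......
After op 2 (add_cursor(4)): buffer="tngszs" (len 6), cursors c3@4 c1@5 c2@5, authorship ......
After op 3 (delete): buffer="tns" (len 3), cursors c1@2 c2@2 c3@2, authorship ...
After op 4 (move_left): buffer="tns" (len 3), cursors c1@1 c2@1 c3@1, authorship ...
After op 5 (insert('w')): buffer="twwwns" (len 6), cursors c1@4 c2@4 c3@4, authorship .123..
Authorship (.=original, N=cursor N): . 1 2 3 . .
Index 3: author = 3

Answer: cursor 3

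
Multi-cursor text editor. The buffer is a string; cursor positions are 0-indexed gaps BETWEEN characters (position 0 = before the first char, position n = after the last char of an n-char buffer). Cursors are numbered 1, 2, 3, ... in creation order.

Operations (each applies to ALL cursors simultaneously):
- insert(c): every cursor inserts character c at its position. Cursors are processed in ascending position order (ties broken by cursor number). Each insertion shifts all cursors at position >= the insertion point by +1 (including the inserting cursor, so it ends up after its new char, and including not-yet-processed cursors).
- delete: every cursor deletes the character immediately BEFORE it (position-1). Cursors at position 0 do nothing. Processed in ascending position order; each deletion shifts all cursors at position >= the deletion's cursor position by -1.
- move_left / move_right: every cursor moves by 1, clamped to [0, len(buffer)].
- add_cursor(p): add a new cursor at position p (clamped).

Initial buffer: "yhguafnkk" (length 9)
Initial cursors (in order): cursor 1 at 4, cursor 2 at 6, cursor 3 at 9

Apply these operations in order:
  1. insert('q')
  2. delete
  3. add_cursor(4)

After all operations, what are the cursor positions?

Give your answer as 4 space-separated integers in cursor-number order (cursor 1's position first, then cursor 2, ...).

After op 1 (insert('q')): buffer="yhguqafqnkkq" (len 12), cursors c1@5 c2@8 c3@12, authorship ....1..2...3
After op 2 (delete): buffer="yhguafnkk" (len 9), cursors c1@4 c2@6 c3@9, authorship .........
After op 3 (add_cursor(4)): buffer="yhguafnkk" (len 9), cursors c1@4 c4@4 c2@6 c3@9, authorship .........

Answer: 4 6 9 4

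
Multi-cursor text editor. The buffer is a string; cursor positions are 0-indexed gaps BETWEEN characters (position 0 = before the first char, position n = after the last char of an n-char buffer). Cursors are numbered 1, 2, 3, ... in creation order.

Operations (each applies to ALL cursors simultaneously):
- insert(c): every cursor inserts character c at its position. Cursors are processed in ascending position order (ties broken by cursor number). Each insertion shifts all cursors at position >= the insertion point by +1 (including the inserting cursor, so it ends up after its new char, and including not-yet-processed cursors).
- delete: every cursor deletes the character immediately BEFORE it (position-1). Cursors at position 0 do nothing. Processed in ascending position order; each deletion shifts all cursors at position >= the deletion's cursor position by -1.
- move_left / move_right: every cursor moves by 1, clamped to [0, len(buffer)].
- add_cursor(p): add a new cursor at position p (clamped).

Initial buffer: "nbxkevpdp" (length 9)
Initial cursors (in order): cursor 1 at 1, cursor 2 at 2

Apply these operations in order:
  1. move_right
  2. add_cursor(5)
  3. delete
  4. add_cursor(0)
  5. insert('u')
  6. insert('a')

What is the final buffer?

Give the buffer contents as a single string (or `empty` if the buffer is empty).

Answer: uanuuaakuavpdp

Derivation:
After op 1 (move_right): buffer="nbxkevpdp" (len 9), cursors c1@2 c2@3, authorship .........
After op 2 (add_cursor(5)): buffer="nbxkevpdp" (len 9), cursors c1@2 c2@3 c3@5, authorship .........
After op 3 (delete): buffer="nkvpdp" (len 6), cursors c1@1 c2@1 c3@2, authorship ......
After op 4 (add_cursor(0)): buffer="nkvpdp" (len 6), cursors c4@0 c1@1 c2@1 c3@2, authorship ......
After op 5 (insert('u')): buffer="unuukuvpdp" (len 10), cursors c4@1 c1@4 c2@4 c3@6, authorship 4.12.3....
After op 6 (insert('a')): buffer="uanuuaakuavpdp" (len 14), cursors c4@2 c1@7 c2@7 c3@10, authorship 44.1212.33....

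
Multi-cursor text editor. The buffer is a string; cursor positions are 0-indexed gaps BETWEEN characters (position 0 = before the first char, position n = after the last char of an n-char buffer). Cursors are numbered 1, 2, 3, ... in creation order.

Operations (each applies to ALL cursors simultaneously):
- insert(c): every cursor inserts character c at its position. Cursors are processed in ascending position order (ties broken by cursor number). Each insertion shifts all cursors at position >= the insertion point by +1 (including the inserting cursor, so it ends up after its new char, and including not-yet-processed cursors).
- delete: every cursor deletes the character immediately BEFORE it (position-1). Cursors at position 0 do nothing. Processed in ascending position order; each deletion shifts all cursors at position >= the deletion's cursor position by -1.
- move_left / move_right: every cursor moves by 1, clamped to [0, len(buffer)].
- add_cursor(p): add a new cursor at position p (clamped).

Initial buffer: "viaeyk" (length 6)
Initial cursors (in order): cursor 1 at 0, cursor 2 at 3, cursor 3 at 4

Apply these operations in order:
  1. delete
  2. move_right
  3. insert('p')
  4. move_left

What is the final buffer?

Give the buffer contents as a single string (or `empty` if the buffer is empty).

After op 1 (delete): buffer="viyk" (len 4), cursors c1@0 c2@2 c3@2, authorship ....
After op 2 (move_right): buffer="viyk" (len 4), cursors c1@1 c2@3 c3@3, authorship ....
After op 3 (insert('p')): buffer="vpiyppk" (len 7), cursors c1@2 c2@6 c3@6, authorship .1..23.
After op 4 (move_left): buffer="vpiyppk" (len 7), cursors c1@1 c2@5 c3@5, authorship .1..23.

Answer: vpiyppk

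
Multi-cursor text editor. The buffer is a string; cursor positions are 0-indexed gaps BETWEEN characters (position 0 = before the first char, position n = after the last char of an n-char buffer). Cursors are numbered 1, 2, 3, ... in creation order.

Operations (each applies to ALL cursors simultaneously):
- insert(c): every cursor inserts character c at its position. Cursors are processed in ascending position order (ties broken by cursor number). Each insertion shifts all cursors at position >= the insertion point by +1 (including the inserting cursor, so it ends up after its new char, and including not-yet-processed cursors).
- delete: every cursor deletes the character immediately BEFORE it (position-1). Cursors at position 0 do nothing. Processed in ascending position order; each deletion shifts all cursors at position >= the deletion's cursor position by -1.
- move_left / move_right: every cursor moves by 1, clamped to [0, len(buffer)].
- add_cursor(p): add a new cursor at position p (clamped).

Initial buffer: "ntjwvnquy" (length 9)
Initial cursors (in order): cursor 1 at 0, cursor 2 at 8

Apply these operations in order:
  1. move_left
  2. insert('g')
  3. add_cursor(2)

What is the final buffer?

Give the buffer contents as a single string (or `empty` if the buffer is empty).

After op 1 (move_left): buffer="ntjwvnquy" (len 9), cursors c1@0 c2@7, authorship .........
After op 2 (insert('g')): buffer="gntjwvnqguy" (len 11), cursors c1@1 c2@9, authorship 1.......2..
After op 3 (add_cursor(2)): buffer="gntjwvnqguy" (len 11), cursors c1@1 c3@2 c2@9, authorship 1.......2..

Answer: gntjwvnqguy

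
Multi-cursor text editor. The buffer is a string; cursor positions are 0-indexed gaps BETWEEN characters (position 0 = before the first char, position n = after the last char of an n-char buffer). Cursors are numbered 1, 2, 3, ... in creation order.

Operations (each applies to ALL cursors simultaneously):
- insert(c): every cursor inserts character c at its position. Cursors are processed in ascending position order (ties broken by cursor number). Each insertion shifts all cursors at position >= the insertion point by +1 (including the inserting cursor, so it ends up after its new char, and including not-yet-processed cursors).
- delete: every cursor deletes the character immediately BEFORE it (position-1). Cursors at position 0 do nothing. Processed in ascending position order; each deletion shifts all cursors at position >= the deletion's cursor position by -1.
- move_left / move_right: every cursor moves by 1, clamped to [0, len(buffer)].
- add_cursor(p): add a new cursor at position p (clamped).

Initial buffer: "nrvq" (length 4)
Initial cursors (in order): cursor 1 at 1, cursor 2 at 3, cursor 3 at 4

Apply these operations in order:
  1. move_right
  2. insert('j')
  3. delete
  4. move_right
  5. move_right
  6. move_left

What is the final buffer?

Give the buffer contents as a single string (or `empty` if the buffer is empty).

After op 1 (move_right): buffer="nrvq" (len 4), cursors c1@2 c2@4 c3@4, authorship ....
After op 2 (insert('j')): buffer="nrjvqjj" (len 7), cursors c1@3 c2@7 c3@7, authorship ..1..23
After op 3 (delete): buffer="nrvq" (len 4), cursors c1@2 c2@4 c3@4, authorship ....
After op 4 (move_right): buffer="nrvq" (len 4), cursors c1@3 c2@4 c3@4, authorship ....
After op 5 (move_right): buffer="nrvq" (len 4), cursors c1@4 c2@4 c3@4, authorship ....
After op 6 (move_left): buffer="nrvq" (len 4), cursors c1@3 c2@3 c3@3, authorship ....

Answer: nrvq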